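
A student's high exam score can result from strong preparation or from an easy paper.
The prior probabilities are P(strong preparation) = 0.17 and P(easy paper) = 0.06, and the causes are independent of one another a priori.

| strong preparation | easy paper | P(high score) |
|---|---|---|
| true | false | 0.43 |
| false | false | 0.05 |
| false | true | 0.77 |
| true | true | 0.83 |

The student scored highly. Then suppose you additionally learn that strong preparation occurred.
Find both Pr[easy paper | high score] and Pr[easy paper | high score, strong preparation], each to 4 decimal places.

Numerator (weight on configurations with easy paper): 0.038346 + 0.008466 = 0.046812
Denominator P(high score): 0.05×0.83×0.94 + 0.77×0.83×0.06 + 0.43×0.17×0.94 + 0.83×0.17×0.06 = 0.154536
P(easy paper | high score) = 0.046812/0.154536 ≈ 0.3029

Now also conditioning on strong preparation=true:
Weight on easy paper=true, given the evidence: 0.83·0.06 = 0.049800
Normalizer over all consistent configurations: 0.43·0.94 + 0.83·0.06 = 0.454000
Posterior = 0.049800 / 0.454000 ≈ 0.1097
— strong preparation explains away the evidence for easy paper.

Pr[easy paper | high score] ≈ 0.3029; Pr[easy paper | high score, strong preparation] ≈ 0.1097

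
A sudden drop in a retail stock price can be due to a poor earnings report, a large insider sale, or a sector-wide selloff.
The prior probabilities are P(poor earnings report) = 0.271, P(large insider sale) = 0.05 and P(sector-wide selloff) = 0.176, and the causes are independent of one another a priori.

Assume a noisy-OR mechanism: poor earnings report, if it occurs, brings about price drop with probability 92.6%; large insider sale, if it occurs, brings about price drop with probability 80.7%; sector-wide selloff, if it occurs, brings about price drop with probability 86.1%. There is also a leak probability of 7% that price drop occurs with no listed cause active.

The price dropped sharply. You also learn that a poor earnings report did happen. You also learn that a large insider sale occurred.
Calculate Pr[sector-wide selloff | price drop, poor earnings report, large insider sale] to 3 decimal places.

Under noisy-OR, P(price drop | causes) = 1 − (1−0.07)·∏(1−qᵢ) over the active causes.
P(price drop | poor earnings report, large insider sale) = 0.986718·0.824 + 0.998154·0.176 = 0.813056 + 0.175675 = 0.988731
Restricting to configurations with sector-wide selloff present: 0.998154·0.176 = 0.175675.
Hence the posterior is 0.175675/0.988731 ≈ 0.178.

Pr[sector-wide selloff | price drop, poor earnings report, large insider sale] ≈ 0.178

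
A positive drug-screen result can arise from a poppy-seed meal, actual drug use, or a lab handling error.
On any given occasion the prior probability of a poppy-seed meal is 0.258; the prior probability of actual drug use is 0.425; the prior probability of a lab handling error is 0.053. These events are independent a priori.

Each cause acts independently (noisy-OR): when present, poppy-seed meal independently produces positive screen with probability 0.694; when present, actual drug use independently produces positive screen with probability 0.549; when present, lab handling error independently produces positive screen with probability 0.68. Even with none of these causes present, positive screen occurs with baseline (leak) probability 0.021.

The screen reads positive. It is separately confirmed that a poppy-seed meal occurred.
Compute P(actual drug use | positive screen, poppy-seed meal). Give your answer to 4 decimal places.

P(actual drug use | positive screen, poppy-seed meal) ≈ 0.4748

Under noisy-OR, P(positive screen | causes) = 1 − (1−0.021)·∏(1−qᵢ) over the active causes.
For the numerator, keep only actual drug use=true terms: 0.348097 + 0.021551 = 0.369648
The normalizing constant is 0.700426·0.575·0.947 + 0.904136·0.575·0.053 + 0.864892·0.425·0.947 + 0.956765·0.425·0.053 = 0.778601
P(actual drug use | positive screen, poppy-seed meal) = 0.369648/0.778601 ≈ 0.4748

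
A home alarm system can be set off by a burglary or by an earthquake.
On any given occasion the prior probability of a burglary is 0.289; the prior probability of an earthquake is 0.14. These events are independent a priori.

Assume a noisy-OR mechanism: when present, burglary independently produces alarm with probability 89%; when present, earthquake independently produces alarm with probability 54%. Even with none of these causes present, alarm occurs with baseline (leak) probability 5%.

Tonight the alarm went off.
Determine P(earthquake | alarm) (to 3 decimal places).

P(earthquake | alarm) ≈ 0.272

Under noisy-OR, P(alarm | causes) = 1 − (1−0.05)·∏(1−qᵢ) over the active causes.
P(alarm) = 0.05*0.711*0.86 + 0.563*0.711*0.14 + 0.8955*0.289*0.86 + 0.95193*0.289*0.14 = 0.030573 + 0.056041 + 0.222568 + 0.038515 = 0.347697
Of this, 0.094556 comes from 0.056041 + 0.038515 (the earthquake=true cases).
Hence the posterior is 0.094556/0.347697 ≈ 0.272.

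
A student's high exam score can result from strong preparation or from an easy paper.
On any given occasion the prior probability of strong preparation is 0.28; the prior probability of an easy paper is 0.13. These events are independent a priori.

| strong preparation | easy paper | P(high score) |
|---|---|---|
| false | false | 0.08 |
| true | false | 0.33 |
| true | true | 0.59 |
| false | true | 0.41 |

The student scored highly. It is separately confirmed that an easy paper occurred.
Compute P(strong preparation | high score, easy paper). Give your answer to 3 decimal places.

P(strong preparation | high score, easy paper) ≈ 0.359

P(high score | easy paper) = 0.41*0.72 + 0.59*0.28 = 0.295200 + 0.165200 = 0.460400
Restricting to configurations with strong preparation present: 0.59*0.28 = 0.165200.
So P(strong preparation | high score, easy paper) = 0.165200/0.460400 ≈ 0.359.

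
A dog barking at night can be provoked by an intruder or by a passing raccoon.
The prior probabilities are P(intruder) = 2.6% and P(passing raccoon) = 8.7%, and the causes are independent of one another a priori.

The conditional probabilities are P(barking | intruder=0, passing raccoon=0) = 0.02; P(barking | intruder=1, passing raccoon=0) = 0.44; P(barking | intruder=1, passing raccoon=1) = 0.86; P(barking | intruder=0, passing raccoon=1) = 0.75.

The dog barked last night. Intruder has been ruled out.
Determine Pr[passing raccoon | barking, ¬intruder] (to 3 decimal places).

Numerator (weight on configurations with passing raccoon): 0.75·0.087 = 0.065250
Denominator P(barking | ¬intruder): 0.02·0.913 + 0.75·0.087 = 0.083510
P(passing raccoon | barking, ¬intruder) = 0.065250/0.083510 ≈ 0.781

Pr[passing raccoon | barking, ¬intruder] ≈ 0.781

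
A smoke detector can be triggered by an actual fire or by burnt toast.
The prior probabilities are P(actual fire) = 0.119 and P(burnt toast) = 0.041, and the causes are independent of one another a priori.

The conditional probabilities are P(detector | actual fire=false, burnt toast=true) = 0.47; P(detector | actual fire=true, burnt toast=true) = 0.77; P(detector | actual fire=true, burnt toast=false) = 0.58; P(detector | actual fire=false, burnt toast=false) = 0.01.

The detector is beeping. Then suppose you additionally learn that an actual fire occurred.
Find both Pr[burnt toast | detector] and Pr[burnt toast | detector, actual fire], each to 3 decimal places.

P(detector) = 0.01×0.881×0.959 + 0.47×0.881×0.041 + 0.58×0.119×0.959 + 0.77×0.119×0.041 = 0.008449 + 0.016977 + 0.066190 + 0.003757 = 0.095373
Of this, 0.020734 comes from 0.016977 + 0.003757 (the burnt toast=true cases).
Hence the posterior is 0.020734/0.095373 ≈ 0.217.

Now condition on the additional information:
Numerator (weight on configurations with burnt toast): 0.77×0.041 = 0.031570
The normalizing constant is 0.58×0.959 + 0.77×0.041 = 0.587790
Posterior = 0.031570 / 0.587790 ≈ 0.054
This is intercausal reasoning (explaining away): once actual fire accounts for the detector, burnt toast becomes less likely.

Pr[burnt toast | detector] ≈ 0.217; Pr[burnt toast | detector, actual fire] ≈ 0.054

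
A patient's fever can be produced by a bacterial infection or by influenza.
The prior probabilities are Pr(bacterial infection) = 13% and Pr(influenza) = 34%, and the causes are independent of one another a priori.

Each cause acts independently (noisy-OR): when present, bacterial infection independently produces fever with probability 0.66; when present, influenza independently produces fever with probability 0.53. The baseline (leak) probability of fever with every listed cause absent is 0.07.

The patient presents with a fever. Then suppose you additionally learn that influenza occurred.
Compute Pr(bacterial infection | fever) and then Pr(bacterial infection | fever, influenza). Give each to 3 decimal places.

Under noisy-OR, P(fever | causes) = 1 − (1−0.07)·∏(1−qᵢ) over the active causes.
Sum P(fever|·) weighted by the priors over the 4 (bacterial infection, influenza) configurations:
  P(fever) = 0.07·0.87·0.66 + 0.5629·0.87·0.34 + 0.6838·0.13·0.66 + 0.851386·0.13·0.34
        = 0.040194 + 0.166506 + 0.058670 + 0.037631 = 0.303001
Configurations with bacterial infection contribute 0.096301, so
  P(bacterial infection | fever) = 0.096301 / 0.303001 ≈ 0.318

With the extra evidence:
P(fever | influenza) = 0.5629·0.87 + 0.851386·0.13 = 0.489723 + 0.110680 = 0.600403
The bacterial infection-present share is 0.851386·0.13 = 0.110680.
So P(bacterial infection | fever, influenza) = 0.110680/0.600403 ≈ 0.184.
The drop from 0.318 to 0.184 is the explaining-away (discounting) effect.

Pr(bacterial infection | fever) ≈ 0.318; Pr(bacterial infection | fever, influenza) ≈ 0.184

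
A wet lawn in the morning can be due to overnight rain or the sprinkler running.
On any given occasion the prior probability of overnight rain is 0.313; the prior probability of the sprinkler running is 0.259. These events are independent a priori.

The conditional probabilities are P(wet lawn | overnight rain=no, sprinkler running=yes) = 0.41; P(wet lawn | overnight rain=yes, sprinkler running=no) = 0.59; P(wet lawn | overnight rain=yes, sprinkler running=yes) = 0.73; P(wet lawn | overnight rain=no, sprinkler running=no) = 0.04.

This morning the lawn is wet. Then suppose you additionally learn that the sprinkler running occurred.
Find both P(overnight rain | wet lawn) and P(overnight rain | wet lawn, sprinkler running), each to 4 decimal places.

P(wet lawn) = 0.04×0.687×0.741 + 0.41×0.687×0.259 + 0.59×0.313×0.741 + 0.73×0.313×0.259 = 0.020363 + 0.072953 + 0.136840 + 0.059179 = 0.289335
Restricting to configurations with overnight rain present: 0.136840 + 0.059179 = 0.196019.
So P(overnight rain | wet lawn) = 0.196019/0.289335 ≈ 0.6775.

Now condition on the additional information:
P(wet lawn | sprinkler running) = 0.41×0.687 + 0.73×0.313 = 0.281670 + 0.228490 = 0.510160
Restricting to configurations with overnight rain present: 0.73×0.313 = 0.228490.
P(overnight rain | wet lawn, sprinkler running) = 0.228490 / 0.510160 ≈ 0.4479
— sprinkler running explains away the evidence for overnight rain.

P(overnight rain | wet lawn) ≈ 0.6775; P(overnight rain | wet lawn, sprinkler running) ≈ 0.4479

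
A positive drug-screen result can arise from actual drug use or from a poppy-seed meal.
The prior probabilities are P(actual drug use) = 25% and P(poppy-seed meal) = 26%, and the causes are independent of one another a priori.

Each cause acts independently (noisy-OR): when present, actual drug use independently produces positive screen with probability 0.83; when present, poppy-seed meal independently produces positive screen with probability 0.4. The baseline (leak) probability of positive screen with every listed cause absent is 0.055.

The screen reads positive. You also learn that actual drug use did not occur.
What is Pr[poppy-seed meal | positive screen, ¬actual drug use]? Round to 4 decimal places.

Under noisy-OR, P(positive screen | causes) = 1 − (1−0.055)·∏(1−qᵢ) over the active causes.
Numerator (weight on configurations with poppy-seed meal): 0.433·0.26 = 0.112580
Denominator P(positive screen | ¬actual drug use): 0.055·0.74 + 0.433·0.26 = 0.153280
P(poppy-seed meal | positive screen, ¬actual drug use) = 0.112580/0.153280 ≈ 0.7345

Pr[poppy-seed meal | positive screen, ¬actual drug use] ≈ 0.7345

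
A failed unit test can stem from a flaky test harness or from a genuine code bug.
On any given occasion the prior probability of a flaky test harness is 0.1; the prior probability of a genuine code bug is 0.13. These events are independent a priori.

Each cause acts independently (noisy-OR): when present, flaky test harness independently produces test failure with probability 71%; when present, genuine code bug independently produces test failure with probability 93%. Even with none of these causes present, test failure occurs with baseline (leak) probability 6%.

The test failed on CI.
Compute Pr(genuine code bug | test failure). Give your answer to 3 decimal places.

Pr(genuine code bug | test failure) ≈ 0.525

Under noisy-OR, P(test failure | causes) = 1 − (1−0.06)·∏(1−qᵢ) over the active causes.
Numerator (weight on configurations with genuine code bug): 0.109301 + 0.012752 = 0.122053
The normalizing constant is 0.06·0.9·0.87 + 0.9342·0.9·0.13 + 0.7274·0.1·0.87 + 0.980918·0.1·0.13 = 0.232317
Posterior = 0.122053 / 0.232317 ≈ 0.525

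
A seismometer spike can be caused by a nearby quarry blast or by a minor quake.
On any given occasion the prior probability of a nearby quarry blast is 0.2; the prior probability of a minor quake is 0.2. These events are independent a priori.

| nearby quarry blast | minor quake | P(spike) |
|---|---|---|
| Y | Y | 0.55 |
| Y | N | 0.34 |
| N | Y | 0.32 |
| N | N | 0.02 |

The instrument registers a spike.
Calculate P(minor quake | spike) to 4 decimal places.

Enumerate the 4 (nearby quarry blast, minor quake) configurations and weight by the priors:
  P(spike) = 0.02×0.8×0.8 + 0.32×0.8×0.2 + 0.34×0.2×0.8 + 0.55×0.2×0.2
        = 0.012800 + 0.051200 + 0.054400 + 0.022000 = 0.140400
The terms with minor quake present sum to 0.073200, so
  P(minor quake | spike) = 0.073200 / 0.140400 ≈ 0.5214

P(minor quake | spike) ≈ 0.5214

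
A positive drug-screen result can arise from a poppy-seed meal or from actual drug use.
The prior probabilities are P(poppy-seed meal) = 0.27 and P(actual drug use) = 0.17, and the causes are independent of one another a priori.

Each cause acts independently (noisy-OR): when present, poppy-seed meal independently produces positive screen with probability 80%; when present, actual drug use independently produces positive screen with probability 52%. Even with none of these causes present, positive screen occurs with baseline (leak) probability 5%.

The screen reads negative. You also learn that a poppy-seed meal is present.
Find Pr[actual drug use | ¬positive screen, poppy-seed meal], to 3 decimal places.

Pr[actual drug use | ¬positive screen, poppy-seed meal] ≈ 0.090

Under noisy-OR, P(positive screen | causes) = 1 − (1−0.05)·∏(1−qᵢ) over the active causes.
Enumerate both values of actual drug use and weight by the priors:
  P(¬positive screen | poppy-seed meal) = 0.19·0.83 + 0.0912·0.17
        = 0.157700 + 0.015504 = 0.173204
The terms with actual drug use present sum to 0.015504, so
  P(actual drug use | ¬positive screen, poppy-seed meal) = 0.015504 / 0.173204 ≈ 0.090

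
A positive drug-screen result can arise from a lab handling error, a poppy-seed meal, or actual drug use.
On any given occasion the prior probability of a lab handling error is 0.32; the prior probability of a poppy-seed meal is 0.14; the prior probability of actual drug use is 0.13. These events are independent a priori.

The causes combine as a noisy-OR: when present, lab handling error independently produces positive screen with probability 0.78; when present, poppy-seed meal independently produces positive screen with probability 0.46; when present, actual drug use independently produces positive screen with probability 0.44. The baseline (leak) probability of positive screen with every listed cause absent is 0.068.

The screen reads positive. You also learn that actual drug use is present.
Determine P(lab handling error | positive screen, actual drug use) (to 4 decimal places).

P(lab handling error | positive screen, actual drug use) ≈ 0.4508

Under noisy-OR, P(positive screen | causes) = 1 − (1−0.068)·∏(1−qᵢ) over the active causes.
P(positive screen | actual drug use) = 0.47808×0.68×0.86 + 0.718163×0.68×0.14 + 0.885178×0.32×0.86 + 0.937996×0.32×0.14 = 0.279581 + 0.068369 + 0.243601 + 0.042022 = 0.633573
The lab handling error-present share is 0.243601 + 0.042022 = 0.285623.
So P(lab handling error | positive screen, actual drug use) = 0.285623/0.633573 ≈ 0.4508.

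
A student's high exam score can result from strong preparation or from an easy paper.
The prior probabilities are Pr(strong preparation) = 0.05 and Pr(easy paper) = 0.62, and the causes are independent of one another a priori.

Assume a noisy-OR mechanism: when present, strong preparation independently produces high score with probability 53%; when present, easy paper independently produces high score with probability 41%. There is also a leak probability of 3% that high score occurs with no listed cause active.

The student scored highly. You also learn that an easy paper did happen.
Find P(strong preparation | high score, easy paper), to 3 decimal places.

P(strong preparation | high score, easy paper) ≈ 0.083

Under noisy-OR, P(high score | causes) = 1 − (1−0.03)·∏(1−qᵢ) over the active causes.
Numerator (weight on configurations with strong preparation): 0.731019*0.05 = 0.036551
Normalizer over all consistent configurations: 0.4277*0.95 + 0.731019*0.05 = 0.442866
Posterior = 0.036551 / 0.442866 ≈ 0.083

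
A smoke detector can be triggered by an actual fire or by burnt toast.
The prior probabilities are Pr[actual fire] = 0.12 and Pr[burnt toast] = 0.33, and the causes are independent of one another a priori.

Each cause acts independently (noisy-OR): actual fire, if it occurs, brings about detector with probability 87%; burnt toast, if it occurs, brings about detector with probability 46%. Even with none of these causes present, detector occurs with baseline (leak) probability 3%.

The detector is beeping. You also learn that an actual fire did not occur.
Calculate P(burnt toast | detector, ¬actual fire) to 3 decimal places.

P(burnt toast | detector, ¬actual fire) ≈ 0.887

Under noisy-OR, P(detector | causes) = 1 − (1−0.03)·∏(1−qᵢ) over the active causes.
Weight on burnt toast=true, given the evidence: 0.4762·0.33 = 0.157146
The normalizing constant is 0.03·0.67 + 0.4762·0.33 = 0.177246
P(burnt toast | detector, ¬actual fire) = 0.157146/0.177246 ≈ 0.887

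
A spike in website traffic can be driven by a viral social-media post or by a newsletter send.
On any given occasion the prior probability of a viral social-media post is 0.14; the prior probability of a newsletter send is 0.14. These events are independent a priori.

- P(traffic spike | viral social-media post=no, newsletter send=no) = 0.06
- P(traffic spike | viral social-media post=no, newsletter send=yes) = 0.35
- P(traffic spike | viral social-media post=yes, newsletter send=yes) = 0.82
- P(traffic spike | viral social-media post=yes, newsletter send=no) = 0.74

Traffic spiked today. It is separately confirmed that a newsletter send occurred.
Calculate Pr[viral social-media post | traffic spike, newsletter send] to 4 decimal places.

Pr[viral social-media post | traffic spike, newsletter send] ≈ 0.2761

By total probability over both values of viral social-media post:
  P(traffic spike | newsletter send) = 0.35×0.86 + 0.82×0.14
        = 0.301000 + 0.114800 = 0.415800
Configurations with viral social-media post contribute 0.114800, so
  P(viral social-media post | traffic spike, newsletter send) = 0.114800 / 0.415800 ≈ 0.2761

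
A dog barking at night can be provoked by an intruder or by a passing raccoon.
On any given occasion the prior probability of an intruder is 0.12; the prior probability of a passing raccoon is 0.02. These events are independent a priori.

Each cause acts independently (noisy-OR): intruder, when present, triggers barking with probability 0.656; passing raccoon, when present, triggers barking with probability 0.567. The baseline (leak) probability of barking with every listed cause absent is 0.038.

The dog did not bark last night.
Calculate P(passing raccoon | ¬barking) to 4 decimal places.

P(passing raccoon | ¬barking) ≈ 0.0088

Under noisy-OR, P(barking | causes) = 1 − (1−0.038)·∏(1−qᵢ) over the active causes.
For the numerator, keep only passing raccoon=true terms: 0.007331 + 0.000344 = 0.007675
Denominator P(¬barking): 0.962*0.88*0.98 + 0.416546*0.88*0.02 + 0.330928*0.12*0.98 + 0.143292*0.12*0.02 = 0.876221
Posterior = 0.007675 / 0.876221 ≈ 0.0088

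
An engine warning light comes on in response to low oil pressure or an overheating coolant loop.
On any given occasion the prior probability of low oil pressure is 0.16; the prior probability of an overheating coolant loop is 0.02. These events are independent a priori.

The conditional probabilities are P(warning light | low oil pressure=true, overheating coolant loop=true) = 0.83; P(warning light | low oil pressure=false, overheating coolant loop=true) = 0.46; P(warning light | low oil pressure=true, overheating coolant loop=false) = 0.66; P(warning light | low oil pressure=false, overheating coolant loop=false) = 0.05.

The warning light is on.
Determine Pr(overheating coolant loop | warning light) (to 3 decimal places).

Pr(overheating coolant loop | warning light) ≈ 0.067

For the numerator, keep only overheating coolant loop=true terms: 0.007728 + 0.002656 = 0.010384
Denominator P(warning light): 0.05·0.84·0.98 + 0.46·0.84·0.02 + 0.66·0.16·0.98 + 0.83·0.16·0.02 = 0.155032
Posterior = 0.010384 / 0.155032 ≈ 0.067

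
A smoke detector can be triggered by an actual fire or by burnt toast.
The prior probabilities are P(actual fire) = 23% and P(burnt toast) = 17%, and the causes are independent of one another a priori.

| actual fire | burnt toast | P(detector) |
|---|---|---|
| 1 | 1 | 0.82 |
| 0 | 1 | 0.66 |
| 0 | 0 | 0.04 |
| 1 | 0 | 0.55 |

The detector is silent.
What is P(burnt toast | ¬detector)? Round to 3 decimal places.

P(burnt toast | ¬detector) ≈ 0.069

For the numerator, keep only burnt toast=true terms: 0.044506 + 0.007038 = 0.051544
The normalizing constant is 0.96*0.77*0.83 + 0.34*0.77*0.17 + 0.45*0.23*0.83 + 0.18*0.23*0.17 = 0.750985
P(burnt toast | ¬detector) = 0.051544/0.750985 ≈ 0.069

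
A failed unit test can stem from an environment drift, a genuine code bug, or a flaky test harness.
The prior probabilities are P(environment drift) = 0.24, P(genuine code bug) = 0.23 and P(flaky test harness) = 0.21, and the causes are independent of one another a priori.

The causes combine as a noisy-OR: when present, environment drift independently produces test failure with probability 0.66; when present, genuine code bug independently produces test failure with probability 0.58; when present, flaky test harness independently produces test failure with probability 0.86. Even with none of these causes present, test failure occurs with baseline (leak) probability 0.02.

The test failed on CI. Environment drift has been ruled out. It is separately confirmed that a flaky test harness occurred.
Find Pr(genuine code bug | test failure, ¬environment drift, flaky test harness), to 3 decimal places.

Pr(genuine code bug | test failure, ¬environment drift, flaky test harness) ≈ 0.246

Under noisy-OR, P(test failure | causes) = 1 − (1−0.02)·∏(1−qᵢ) over the active causes.
Sum P(test failure|·) weighted by the priors over both values of genuine code bug:
  P(test failure | ¬environment drift, flaky test harness) = 0.8628·0.77 + 0.942376·0.23
        = 0.664356 + 0.216746 = 0.881102
Configurations with genuine code bug contribute 0.216746, so
  P(genuine code bug | test failure, ¬environment drift, flaky test harness) = 0.216746 / 0.881102 ≈ 0.246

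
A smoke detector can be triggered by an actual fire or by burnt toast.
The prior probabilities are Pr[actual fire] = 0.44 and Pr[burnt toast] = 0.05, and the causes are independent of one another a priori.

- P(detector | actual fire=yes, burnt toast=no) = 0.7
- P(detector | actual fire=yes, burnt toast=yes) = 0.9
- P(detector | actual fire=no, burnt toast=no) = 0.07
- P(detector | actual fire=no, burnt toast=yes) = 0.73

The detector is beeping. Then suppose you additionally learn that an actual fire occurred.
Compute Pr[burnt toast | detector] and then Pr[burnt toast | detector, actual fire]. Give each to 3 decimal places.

Pr[burnt toast | detector] ≈ 0.109; Pr[burnt toast | detector, actual fire] ≈ 0.063

P(detector) = 0.07·0.56·0.95 + 0.73·0.56·0.05 + 0.7·0.44·0.95 + 0.9·0.44·0.05 = 0.037240 + 0.020440 + 0.292600 + 0.019800 = 0.370080
Restricting to configurations with burnt toast present: 0.020440 + 0.019800 = 0.040240.
P(burnt toast | detector) = 0.040240 / 0.370080 ≈ 0.109

Now also conditioning on actual fire=true:
P(detector | actual fire) = 0.7*0.95 + 0.9*0.05 = 0.665000 + 0.045000 = 0.710000
The burnt toast-present share is 0.9*0.05 = 0.045000.
So P(burnt toast | detector, actual fire) = 0.045000/0.710000 ≈ 0.063.
— actual fire explains away the evidence for burnt toast.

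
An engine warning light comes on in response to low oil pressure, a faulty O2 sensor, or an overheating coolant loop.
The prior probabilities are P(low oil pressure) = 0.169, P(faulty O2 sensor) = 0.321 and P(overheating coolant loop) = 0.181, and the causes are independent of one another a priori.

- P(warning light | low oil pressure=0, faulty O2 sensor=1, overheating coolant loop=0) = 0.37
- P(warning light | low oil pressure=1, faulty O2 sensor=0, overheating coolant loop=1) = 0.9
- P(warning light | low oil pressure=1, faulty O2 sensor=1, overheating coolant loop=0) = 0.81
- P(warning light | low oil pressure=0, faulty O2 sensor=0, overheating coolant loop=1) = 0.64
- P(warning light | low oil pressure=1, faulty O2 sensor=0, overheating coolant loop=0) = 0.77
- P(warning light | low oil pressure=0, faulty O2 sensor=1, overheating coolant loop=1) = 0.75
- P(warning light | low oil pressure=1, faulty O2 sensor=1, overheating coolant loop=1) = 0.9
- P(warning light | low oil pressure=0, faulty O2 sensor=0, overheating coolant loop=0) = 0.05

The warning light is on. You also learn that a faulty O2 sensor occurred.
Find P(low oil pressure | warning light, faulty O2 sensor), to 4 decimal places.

P(warning light | faulty O2 sensor) = 0.37·0.831·0.819 + 0.75·0.831·0.181 + 0.81·0.169·0.819 + 0.9·0.169·0.181 = 0.251818 + 0.112808 + 0.112113 + 0.027530 = 0.504269
Restricting to configurations with low oil pressure present: 0.112113 + 0.027530 = 0.139643.
Hence the posterior is 0.139643/0.504269 ≈ 0.2769.

P(low oil pressure | warning light, faulty O2 sensor) ≈ 0.2769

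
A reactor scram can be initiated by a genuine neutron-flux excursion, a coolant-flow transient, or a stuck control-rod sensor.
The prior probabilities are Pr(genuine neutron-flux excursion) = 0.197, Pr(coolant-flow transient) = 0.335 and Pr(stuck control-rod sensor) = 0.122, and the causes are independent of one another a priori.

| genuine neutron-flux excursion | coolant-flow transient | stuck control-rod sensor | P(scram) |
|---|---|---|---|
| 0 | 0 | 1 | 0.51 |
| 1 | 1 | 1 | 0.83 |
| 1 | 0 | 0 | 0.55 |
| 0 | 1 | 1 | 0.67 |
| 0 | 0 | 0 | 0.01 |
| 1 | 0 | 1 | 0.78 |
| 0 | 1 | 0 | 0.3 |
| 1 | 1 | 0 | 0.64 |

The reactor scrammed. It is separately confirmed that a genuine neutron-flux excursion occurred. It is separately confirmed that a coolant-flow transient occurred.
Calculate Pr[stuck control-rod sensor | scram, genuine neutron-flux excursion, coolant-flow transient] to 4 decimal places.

Pr[stuck control-rod sensor | scram, genuine neutron-flux excursion, coolant-flow transient] ≈ 0.1527

For the numerator, keep only stuck control-rod sensor=true terms: 0.83*0.122 = 0.101260
The normalizing constant is 0.64*0.878 + 0.83*0.122 = 0.663180
Posterior = 0.101260 / 0.663180 ≈ 0.1527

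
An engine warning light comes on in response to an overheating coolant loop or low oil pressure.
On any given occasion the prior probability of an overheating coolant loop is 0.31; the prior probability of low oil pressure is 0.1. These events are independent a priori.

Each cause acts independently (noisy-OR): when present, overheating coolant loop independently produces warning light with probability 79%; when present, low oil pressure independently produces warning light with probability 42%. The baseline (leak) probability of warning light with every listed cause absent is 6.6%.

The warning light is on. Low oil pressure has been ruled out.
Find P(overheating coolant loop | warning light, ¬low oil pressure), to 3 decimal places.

Under noisy-OR, P(warning light | causes) = 1 − (1−0.066)·∏(1−qᵢ) over the active causes.
By total probability over both values of overheating coolant loop:
  P(warning light | ¬low oil pressure) = 0.066×0.69 + 0.80386×0.31
        = 0.045540 + 0.249197 = 0.294737
Keeping only the overheating coolant loop-present terms gives 0.249197, so
  P(overheating coolant loop | warning light, ¬low oil pressure) = 0.249197 / 0.294737 ≈ 0.845

P(overheating coolant loop | warning light, ¬low oil pressure) ≈ 0.845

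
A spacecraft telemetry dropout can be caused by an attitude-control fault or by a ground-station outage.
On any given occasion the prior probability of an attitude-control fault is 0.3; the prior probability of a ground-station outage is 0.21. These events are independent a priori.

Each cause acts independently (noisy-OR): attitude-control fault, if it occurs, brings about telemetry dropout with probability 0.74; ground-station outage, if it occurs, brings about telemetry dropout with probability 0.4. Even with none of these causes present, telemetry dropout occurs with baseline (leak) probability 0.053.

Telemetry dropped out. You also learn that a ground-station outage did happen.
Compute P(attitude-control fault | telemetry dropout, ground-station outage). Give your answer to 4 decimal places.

Under noisy-OR, P(telemetry dropout | causes) = 1 − (1−0.053)·∏(1−qᵢ) over the active causes.
Numerator (weight on configurations with attitude-control fault): 0.852268·0.3 = 0.255680
Normalizer over all consistent configurations: 0.4318·0.7 + 0.852268·0.3 = 0.557940
Posterior = 0.255680 / 0.557940 ≈ 0.4583

P(attitude-control fault | telemetry dropout, ground-station outage) ≈ 0.4583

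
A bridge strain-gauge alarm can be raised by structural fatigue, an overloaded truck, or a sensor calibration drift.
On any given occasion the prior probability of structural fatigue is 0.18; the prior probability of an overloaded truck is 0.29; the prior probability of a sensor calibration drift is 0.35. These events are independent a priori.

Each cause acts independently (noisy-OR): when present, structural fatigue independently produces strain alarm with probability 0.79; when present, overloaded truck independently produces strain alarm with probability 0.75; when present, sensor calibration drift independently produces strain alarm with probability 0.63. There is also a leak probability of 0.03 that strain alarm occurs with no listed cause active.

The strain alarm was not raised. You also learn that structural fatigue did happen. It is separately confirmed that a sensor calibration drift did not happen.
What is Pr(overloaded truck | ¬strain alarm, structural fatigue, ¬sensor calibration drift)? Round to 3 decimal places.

Under noisy-OR, P(strain alarm | causes) = 1 − (1−0.03)·∏(1−qᵢ) over the active causes.
For the numerator, keep only overloaded truck=true terms: 0.050925·0.29 = 0.014768
The normalizing constant is 0.2037·0.71 + 0.050925·0.29 = 0.159395
P(overloaded truck | ¬strain alarm, structural fatigue, ¬sensor calibration drift) = 0.014768/0.159395 ≈ 0.093

Pr(overloaded truck | ¬strain alarm, structural fatigue, ¬sensor calibration drift) ≈ 0.093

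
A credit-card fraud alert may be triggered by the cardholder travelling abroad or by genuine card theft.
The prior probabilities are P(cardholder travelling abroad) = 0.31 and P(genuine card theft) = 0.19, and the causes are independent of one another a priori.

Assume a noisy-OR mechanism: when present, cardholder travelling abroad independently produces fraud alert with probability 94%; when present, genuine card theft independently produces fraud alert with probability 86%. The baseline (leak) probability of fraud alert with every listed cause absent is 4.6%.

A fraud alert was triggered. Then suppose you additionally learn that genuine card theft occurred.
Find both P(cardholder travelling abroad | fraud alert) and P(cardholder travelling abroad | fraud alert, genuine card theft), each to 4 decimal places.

Under noisy-OR, P(fraud alert | causes) = 1 − (1−0.046)·∏(1−qᵢ) over the active causes.
Numerator (weight on configurations with cardholder travelling abroad): 0.236727 + 0.058428 = 0.295155
Denominator P(fraud alert): 0.046*0.69*0.81 + 0.86644*0.69*0.19 + 0.94276*0.31*0.81 + 0.991986*0.31*0.19 = 0.434454
P(cardholder travelling abroad | fraud alert) = 0.295155/0.434454 ≈ 0.6794

With the extra evidence:
P(fraud alert | genuine card theft) = 0.86644*0.69 + 0.991986*0.31 = 0.597844 + 0.307516 = 0.905360
Of this, 0.307516 comes from 0.991986*0.31 (the cardholder travelling abroad=true cases).
P(cardholder travelling abroad | fraud alert, genuine card theft) = 0.307516 / 0.905360 ≈ 0.3397

P(cardholder travelling abroad | fraud alert) ≈ 0.6794; P(cardholder travelling abroad | fraud alert, genuine card theft) ≈ 0.3397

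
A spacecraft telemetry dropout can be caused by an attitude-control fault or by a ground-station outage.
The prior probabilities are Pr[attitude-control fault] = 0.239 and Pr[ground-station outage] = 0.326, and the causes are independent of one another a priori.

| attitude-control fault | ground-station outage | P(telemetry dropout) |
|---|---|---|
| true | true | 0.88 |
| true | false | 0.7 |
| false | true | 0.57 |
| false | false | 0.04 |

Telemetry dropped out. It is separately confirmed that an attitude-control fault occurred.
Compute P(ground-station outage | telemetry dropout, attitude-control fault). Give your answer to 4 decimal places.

P(telemetry dropout | attitude-control fault) = 0.7×0.674 + 0.88×0.326 = 0.471800 + 0.286880 = 0.758680
Of this, 0.286880 comes from 0.88×0.326 (the ground-station outage=true cases).
P(ground-station outage | telemetry dropout, attitude-control fault) = 0.286880 / 0.758680 ≈ 0.3781

P(ground-station outage | telemetry dropout, attitude-control fault) ≈ 0.3781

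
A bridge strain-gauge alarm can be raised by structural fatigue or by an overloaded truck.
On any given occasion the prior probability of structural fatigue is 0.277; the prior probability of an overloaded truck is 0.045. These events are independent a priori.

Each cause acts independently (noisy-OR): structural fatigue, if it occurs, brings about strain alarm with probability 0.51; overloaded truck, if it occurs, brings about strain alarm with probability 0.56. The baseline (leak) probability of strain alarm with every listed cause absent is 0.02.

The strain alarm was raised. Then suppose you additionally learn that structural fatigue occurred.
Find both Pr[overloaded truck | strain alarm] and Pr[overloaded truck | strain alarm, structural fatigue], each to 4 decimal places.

Pr[overloaded truck | strain alarm] ≈ 0.1577; Pr[overloaded truck | strain alarm, structural fatigue] ≈ 0.0667

Under noisy-OR, P(strain alarm | causes) = 1 − (1−0.02)·∏(1−qᵢ) over the active causes.
Enumerate the 4 (structural fatigue, overloaded truck) configurations and weight by the priors:
  P(strain alarm) = 0.02×0.723×0.955 + 0.5688×0.723×0.045 + 0.5198×0.277×0.955 + 0.788712×0.277×0.045
        = 0.013809 + 0.018506 + 0.137505 + 0.009831 = 0.179651
Configurations with overloaded truck contribute 0.028337, so
  P(overloaded truck | strain alarm) = 0.028337 / 0.179651 ≈ 0.1577

With the extra evidence:
P(strain alarm | structural fatigue) = 0.5198·0.955 + 0.788712·0.045 = 0.496409 + 0.035492 = 0.531901
Restricting to configurations with overloaded truck present: 0.788712·0.045 = 0.035492.
So P(overloaded truck | strain alarm, structural fatigue) = 0.035492/0.531901 ≈ 0.0667.
— structural fatigue explains away the evidence for overloaded truck.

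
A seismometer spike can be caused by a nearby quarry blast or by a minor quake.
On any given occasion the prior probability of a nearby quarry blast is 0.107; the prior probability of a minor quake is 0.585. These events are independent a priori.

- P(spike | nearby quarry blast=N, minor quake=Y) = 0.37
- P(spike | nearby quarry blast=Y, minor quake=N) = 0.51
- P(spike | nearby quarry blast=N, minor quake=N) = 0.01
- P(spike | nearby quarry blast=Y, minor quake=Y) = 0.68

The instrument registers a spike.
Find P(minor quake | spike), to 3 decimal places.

Weight on minor quake=true, given the evidence: 0.193290 + 0.042565 = 0.235855
Normalizer over all consistent configurations: 0.01*0.893*0.415 + 0.37*0.893*0.585 + 0.51*0.107*0.415 + 0.68*0.107*0.585 = 0.262208
Posterior = 0.235855 / 0.262208 ≈ 0.899

P(minor quake | spike) ≈ 0.899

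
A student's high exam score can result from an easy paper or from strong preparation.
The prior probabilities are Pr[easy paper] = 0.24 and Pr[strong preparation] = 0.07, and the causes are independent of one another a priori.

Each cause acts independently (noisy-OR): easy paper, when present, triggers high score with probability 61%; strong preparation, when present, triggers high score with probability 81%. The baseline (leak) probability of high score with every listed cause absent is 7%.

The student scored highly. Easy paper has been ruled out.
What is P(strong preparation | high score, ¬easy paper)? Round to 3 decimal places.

Under noisy-OR, P(high score | causes) = 1 − (1−0.07)·∏(1−qᵢ) over the active causes.
Enumerate both values of strong preparation and weight by the priors:
  P(high score | ¬easy paper) = 0.07×0.93 + 0.8233×0.07
        = 0.065100 + 0.057631 = 0.122731
Keeping only the strong preparation-present terms gives 0.057631, so
  P(strong preparation | high score, ¬easy paper) = 0.057631 / 0.122731 ≈ 0.470

P(strong preparation | high score, ¬easy paper) ≈ 0.470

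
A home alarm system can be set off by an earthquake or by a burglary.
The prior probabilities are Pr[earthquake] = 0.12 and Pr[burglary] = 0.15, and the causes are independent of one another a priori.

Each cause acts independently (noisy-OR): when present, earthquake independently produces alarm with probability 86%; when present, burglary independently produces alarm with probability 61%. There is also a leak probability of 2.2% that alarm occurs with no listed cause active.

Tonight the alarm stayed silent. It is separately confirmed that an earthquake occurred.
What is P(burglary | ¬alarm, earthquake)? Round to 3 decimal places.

Under noisy-OR, P(alarm | causes) = 1 − (1−0.022)·∏(1−qᵢ) over the active causes.
P(¬alarm | earthquake) = 0.13692·0.85 + 0.053399·0.15 = 0.116382 + 0.008010 = 0.124392
Of this, 0.008010 comes from 0.053399·0.15 (the burglary=true cases).
Hence the posterior is 0.008010/0.124392 ≈ 0.064.

P(burglary | ¬alarm, earthquake) ≈ 0.064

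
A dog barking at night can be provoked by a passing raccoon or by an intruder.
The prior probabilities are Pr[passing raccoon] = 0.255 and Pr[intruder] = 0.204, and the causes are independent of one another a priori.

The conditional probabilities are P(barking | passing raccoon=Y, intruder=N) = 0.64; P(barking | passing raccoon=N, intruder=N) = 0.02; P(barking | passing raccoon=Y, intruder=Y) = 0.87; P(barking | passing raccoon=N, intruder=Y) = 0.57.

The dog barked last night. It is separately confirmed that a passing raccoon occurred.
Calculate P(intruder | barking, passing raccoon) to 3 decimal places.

P(intruder | barking, passing raccoon) ≈ 0.258

Enumerate both values of intruder and weight by the priors:
  P(barking | passing raccoon) = 0.64·0.796 + 0.87·0.204
        = 0.509440 + 0.177480 = 0.686920
Configurations with intruder contribute 0.177480, so
  P(intruder | barking, passing raccoon) = 0.177480 / 0.686920 ≈ 0.258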